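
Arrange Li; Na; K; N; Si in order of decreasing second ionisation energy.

Li, Na, K, N, Si

Consider each +1 ion: Li⁺ is the bare [He] core; Na⁺ is the bare [Ne] core; K⁺ is the bare [Ar] core; N⁺ still has 4 valence electrons; Si⁺ still has 3 valence electrons.
Core electrons are held far more tightly than valence electrons, so K, Na and Li top the IE_2 order.
Valence configurations: N⁺ [He]2s²2p², Si⁺ [Ne]3s²3p¹.
Approximate IE_2 values (kJ/mol): Li 7298, Na 4562, K 3052, N 2856, Si 1577.
Overall IE_2 order: Si < N < K < Na < Li.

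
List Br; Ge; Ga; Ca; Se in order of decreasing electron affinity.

Br > Se > Ge > Ga > Ca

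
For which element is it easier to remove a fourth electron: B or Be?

Be

After 3 electrons have been removed, what remains? B³⁺ is the bare [He] core; Be³⁺ is already 1 electron into the core.
All of these are removing an electron from a noble-gas core or deeper; the smaller core (lower principal quantum number) is held far more tightly, and within a period the higher nuclear charge binds the same core more tightly.
Tabulated IE_4 (kJ/mol): B 25026, Be 21007.
Putting it together, IE_4: Be < B.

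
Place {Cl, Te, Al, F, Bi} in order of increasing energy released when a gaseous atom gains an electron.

Al, Bi, Te, F, Cl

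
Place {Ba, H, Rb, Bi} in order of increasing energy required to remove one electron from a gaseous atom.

Rb < Ba < Bi < H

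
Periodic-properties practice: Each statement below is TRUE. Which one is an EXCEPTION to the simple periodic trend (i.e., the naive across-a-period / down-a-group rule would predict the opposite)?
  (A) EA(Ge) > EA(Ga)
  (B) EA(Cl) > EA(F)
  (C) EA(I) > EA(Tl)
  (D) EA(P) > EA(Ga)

The general trend: electron affinity increases across a period and decreases down a group.
(A) Ge (period 4, group 14) vs Ga (period 4, group 13): the stated order agrees with the simple trend.
(B) Cl (period 3, group 17) vs F (period 2, group 17): the stated order contradicts the simple trend.
(C) I (period 5, group 17) vs Tl (period 6, group 13): the stated order agrees with the simple trend.
(D) P (period 3, group 15) vs Ga (period 4, group 13): the stated order agrees with the simple trend.
The exception is (B): F's small 2p subshell makes the incoming electron feel strong e⁻–e⁻ repulsion, so Cl actually releases more energy on gaining an electron.

(B)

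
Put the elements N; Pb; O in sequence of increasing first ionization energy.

Pb, O, N

N is in period 2, group 15; O is in period 2, group 16; Pb is in period 6, group 14.
IE₁ increases left→right with effective nuclear charge and decreases top→bottom as the valence shell moves farther out.
These span different periods and groups, so the two trends combine.
O > Pb: both effects reinforce here, so O is clearly the higher of the two.
N > O: this pair runs against the simple trend — see the exception note.
Note the exception: N has a higher first ionization energy than O, contrary to the simple trend — pairing an electron in O's 2p⁴ costs repulsion energy, so O ionizes more easily than half-filled N (2p³).
Approximate values (kJ/mol): N 1402, O 1314, Pb 716.
So from lowest to highest: Pb < O < N.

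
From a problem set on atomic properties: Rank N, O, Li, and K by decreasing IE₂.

IE_2 is the cost of taking one more electron from the +1 cation: N⁺ still has 4 valence electrons; O⁺ still has 5 valence electrons; Li⁺ is the bare [He] core; K⁺ is the bare [Ar] core.
Usually core removal costs more than valence removal, but here the competition is close: a tightly held n=2 valence electron can cost more to remove than an n=3 core electron, so the actual values have to decide it.
Valence configurations: N⁺ [He]2s²2p², O⁺ [He]2s²2p³.
Approximate IE_2 values (kJ/mol): N 2856, O 3388, Li 7298, K 3052.
Putting it together, IE_2: N < K < O < Li.

Li > O > K > N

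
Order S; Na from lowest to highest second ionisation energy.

Consider each +1 ion: S⁺ still has 5 valence electrons; Na⁺ is the bare [Ne] core.
Breaking into a closed-shell core is much more expensive than removing a leftover valence electron — Na has the largest IE_2 here.
Tabulated IE_2 (kJ/mol): S 2252, Na 4562.
Putting it together, IE_2: S < Na.

S < Na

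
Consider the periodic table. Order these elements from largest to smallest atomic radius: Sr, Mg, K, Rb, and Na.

Rb, K, Sr, Na, Mg

Na is in period 3, group 1; Mg is in period 3, group 2; K is in period 4, group 1; Rb is in period 5, group 1; Sr is in period 5, group 2.
Atomic radius shrinks across a period as nuclear charge pulls the same shell inward, and grows down a group as new shells are added.
These span different periods and groups, so the two trends combine.
Na > Mg: Na lies to the left of Mg in period 3, so the across-period effect alone puts Na larger.
Sr > Na: period and group pull opposite ways; the down-group shift dominates (185 vs 155 pm).
K > Sr: the two effects oppose for this pair; the across-period effect wins (196 vs 185 pm).
Rb > K: Rb sits below K in group 1, so the down-group effect alone puts Rb larger.
Tabulated atomic radius (pm): Na 155, Mg 139, K 196, Rb 210, Sr 185.
So from largest to smallest: Rb > K > Sr > Na > Mg.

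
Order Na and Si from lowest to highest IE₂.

Si < Na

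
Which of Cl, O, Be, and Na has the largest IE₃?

Be

The third ionization energy removes an electron from the +2 ion. For each element: Cl²⁺ still has 5 valence electrons; O²⁺ still has 4 valence electrons; Be²⁺ is the bare [He] core; Na²⁺ is already 1 electron into the core.
Core electrons are held far more tightly than valence electrons, so Na and Be top the IE_3 order.
Valence configurations: Cl²⁺ [Ne]3s²3p³, O²⁺ [He]2s²2p².
Tabulated IE_3 (kJ/mol): Cl 3822, O 5300, Be 14849, Na 6910.
Overall IE_3 order: Cl < O < Na < Be.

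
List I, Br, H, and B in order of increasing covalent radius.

H < B < Br < I

H is in period 1, group 1; B is in period 2, group 13; Br is in period 4, group 17; I is in period 5, group 17.
Atomic radius shrinks across a period as nuclear charge pulls the same shell inward, and grows down a group as new shells are added.
These span different periods and groups, so the two trends combine.
B > H: the two effects oppose for this pair; the down-group effect wins (85 vs 32 pm).
Br > B: period and group pull opposite ways; the down-group shift dominates (114 vs 85 pm).
I > Br: I sits below Br in group 17, so the down-group effect alone puts I larger.
Approximate values (pm): H 32, B 85, Br 114, I 133.
So from smallest to largest: H < B < Br < I.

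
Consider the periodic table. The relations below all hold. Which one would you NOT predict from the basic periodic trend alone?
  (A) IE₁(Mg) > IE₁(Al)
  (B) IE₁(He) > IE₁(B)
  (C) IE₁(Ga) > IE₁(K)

The general trend: first ionization energy increases across a period and decreases down a group.
(A) Mg (period 3, group 2) vs Al (period 3, group 13): the stated order contradicts the simple trend.
(B) He (period 1, group 18) vs B (period 2, group 13): the stated order agrees with the simple trend.
(C) Ga (period 4, group 13) vs K (period 4, group 1): the stated order agrees with the simple trend.
The exception is (A): Al's single 3p electron is easier to remove than one from Mg's filled 3s².

(A)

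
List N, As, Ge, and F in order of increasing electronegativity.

Atoms toward the upper right of the periodic table pull bonding electrons most strongly.
Here both period and group differ, so the two effects have to be weighed against each other.
As > Ge: both are in period 4; the period trend gives As the larger value.
N > As: N sits above As in group 15, so the down-group effect alone puts N higher.
F > N: F lies to the right of N in period 2, so the across-period effect alone puts F higher.
Approximate values (Pauling): N 3.04, F 3.98, Ge 2.01, As 2.18.
So from lowest to highest: Ge < As < N < F.

Ge < As < N < F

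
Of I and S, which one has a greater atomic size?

I

S is in period 3, group 16; I is in period 5, group 17.
Across a period the added protons contract the valence shell; down a group each new principal shell makes the atom larger.
Neither a single period nor a single group — weigh both effects.
I > S: the two effects oppose for this pair; the down-group effect wins (133 vs 103 pm).
Tabulated atomic radius (pm): S 103, I 133.
So I has the greater atomic size (I > S).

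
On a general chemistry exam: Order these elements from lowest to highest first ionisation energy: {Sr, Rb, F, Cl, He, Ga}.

Rb < Sr < Ga < Cl < F < He

He is in period 1, group 18; F is in period 2, group 17; Cl is in period 3, group 17; Ga is in period 4, group 13; Rb is in period 5, group 1; Sr is in period 5, group 2.
First ionization energy rises across a period (greater Z_eff holds electrons more tightly) and falls down a group (valence electrons are farther from the nucleus).
Here both period and group differ, so the two effects have to be weighed against each other.
Sr > Rb: Sr lies to the right of Rb in period 5, so the across-period effect alone puts Sr higher.
Ga > Sr: both effects reinforce here, so Ga is clearly the higher of the two.
Cl > Ga: relative to Ga, both the across-period and down-group shifts push Cl's first ionization energy up.
F > Cl: F sits above Cl in group 17, so the down-group effect alone puts F higher.
He > F: relative to F, both the across-period and down-group shifts push He's first ionization energy up.
Tabulated first ionization energy (kJ/mol): He 2372, F 1681, Cl 1251, Ga 579, Rb 403, Sr 550.
So from lowest to highest: Rb < Sr < Ga < Cl < F < He.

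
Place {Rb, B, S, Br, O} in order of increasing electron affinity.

B is in period 2, group 13; O is in period 2, group 16; S is in period 3, group 16; Br is in period 4, group 17; Rb is in period 5, group 1.
Electron affinity generally becomes more exothermic across a period toward the halogens and less exothermic down a group.
Neither a single period nor a single group — weigh both effects.
Rb > B: this pair runs against the simple trend — see the exception note.
O > Rb: both effects reinforce here, so O is clearly the higher of the two.
S > O: this pair runs against the simple trend — see the exception note.
Br > S: period and group pull opposite ways; the across-period shift dominates (325 vs 200 kJ/mol).
Note the exception: Rb has a higher electron affinity than B, contrary to the simple trend — B's ns²np¹ configuration gives only a small electron affinity — the sparsely filled np subshell binds an added electron weakly.
Note the exception: S has a higher electron affinity than O, contrary to the simple trend — the compact 2p subshell of O repels the added electron more than S's larger 3p does.
Approximate values (kJ/mol): B 27, O 141, S 200, Br 325, Rb 47.
So from lowest to highest: B < Rb < O < S < Br.

B, Rb, O, S, Br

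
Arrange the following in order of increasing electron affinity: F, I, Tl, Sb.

Tl < Sb < I < F

F is in period 2, group 17; Sb is in period 5, group 15; I is in period 5, group 17; Tl is in period 6, group 13.
Atoms with high Z_eff and room in the valence shell (especially the halogens) have the most exothermic electron affinities.
These span different periods and groups, so the two trends combine.
Sb > Tl: relative to Tl, both the across-period and down-group shifts push Sb's electron affinity up.
I > Sb: I lies to the right of Sb in period 5, so the across-period effect alone puts I higher.
F > I: F sits above I in group 17, so the down-group effect alone puts F higher.
For reference (kJ/mol): F 328, Sb 103, I 295, Tl 19.
So from lowest to highest: Tl < Sb < I < F.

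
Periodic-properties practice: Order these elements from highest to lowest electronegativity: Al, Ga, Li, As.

Li is in period 2, group 1; Al is in period 3, group 13; Ga is in period 4, group 13; As is in period 4, group 15.
Electronegativity increases across a period and decreases down a group, tracking effective nuclear charge and atomic size.
Here both period and group differ, so the two effects have to be weighed against each other.
Al > Li: the two effects oppose for this pair; the across-period effect wins (1.61 vs 0.98).
Ga > Al: this pair runs against the simple trend — see the exception note.
As > Ga: both are in period 4; the period trend gives As the larger value.
Note the exception: Ga has a higher electronegativity than Al, contrary to the simple trend — poor shielding by filled d (and f) subshells raises the heavier element's effective nuclear charge more than the simple down-group trend predicts.
Approximate values (Pauling): Li 0.98, Al 1.61, Ga 1.81, As 2.18.
So from highest to lowest: As > Ga > Al > Li.

As > Ga > Al > Li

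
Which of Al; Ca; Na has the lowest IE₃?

Al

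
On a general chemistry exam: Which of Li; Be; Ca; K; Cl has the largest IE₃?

The third ionization energy removes an electron from the +2 ion. For each element: Li²⁺ is already 1 electron into the core; Be²⁺ is the bare [He] core; Ca²⁺ is the bare [Ar] core; K²⁺ is already 1 electron into the core; Cl²⁺ still has 5 valence electrons.
Breaking into a closed-shell core is much more expensive than removing a leftover valence electron — K, Ca, Li and Be have the largest IE_3 here.
Tabulated IE_3 (kJ/mol): Li 11815, Be 14849, Ca 4912, K 4420, Cl 3822.
Overall IE_3 order: Cl < K < Ca < Li < Be.

Be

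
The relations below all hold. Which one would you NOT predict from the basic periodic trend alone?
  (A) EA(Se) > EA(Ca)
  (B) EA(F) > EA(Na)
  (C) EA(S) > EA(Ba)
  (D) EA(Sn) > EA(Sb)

(D)

The general trend: electron affinity increases across a period and decreases down a group.
(A) Se (period 4, group 16) vs Ca (period 4, group 2): the stated order agrees with the simple trend.
(B) F (period 2, group 17) vs Na (period 3, group 1): the stated order agrees with the simple trend.
(C) S (period 3, group 16) vs Ba (period 6, group 2): the stated order agrees with the simple trend.
(D) Sn (period 5, group 14) vs Sb (period 5, group 15): the stated order contradicts the simple trend.
The exception is (D): adding an electron to Sb's half-filled 5p³ is unfavourable, so Sn has the more exothermic EA.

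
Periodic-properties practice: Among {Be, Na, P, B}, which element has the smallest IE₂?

Be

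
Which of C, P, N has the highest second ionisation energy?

N

After 1 electron has been removed, what remains? C⁺ still has 3 valence electrons; P⁺ still has 4 valence electrons; N⁺ still has 4 valence electrons.
All are still removing valence electrons, so compare the +1 ions as you would atoms: IE_2 generally rises across a period (higher Z_eff) and falls down a group (larger shell), subject to the usual subshell exceptions.
Valence configurations: C⁺ [He]2s²2p¹, P⁺ [Ne]3s²3p², N⁺ [He]2s²2p².
Approximate IE_2 values (kJ/mol): C 2353, P 1907, N 2856.
Putting it together, IE_2: P < C < N.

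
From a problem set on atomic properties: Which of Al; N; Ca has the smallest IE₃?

The third ionization energy removes an electron from the +2 ion. For each element: Al²⁺ still has 1 valence electron; N²⁺ still has 3 valence electrons; Ca²⁺ is the bare [Ar] core.
Core electrons are held far more tightly than valence electrons, so Ca tops the IE_3 order.
Valence configurations: Al²⁺ [Ne]3s¹, N²⁺ [He]2s²2p¹.
Tabulated IE_3 (kJ/mol): Al 2745, N 4578, Ca 4912.
So the third ionization energies run Al < N < Ca.

Al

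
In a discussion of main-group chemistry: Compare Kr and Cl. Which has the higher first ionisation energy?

Kr

Cl is in period 3, group 17; Kr is in period 4, group 18.
Removing the outermost electron gets harder across a period and easier down a group.
These sit on a diagonal, where the across-period and down-group effects partly cancel.
Kr > Cl: the two effects oppose for this pair; the across-period effect wins (1351 vs 1251 kJ/mol).
Tabulated first ionization energy (kJ/mol): Cl 1251, Kr 1351.
So Kr has the higher first ionisation energy (Kr > Cl).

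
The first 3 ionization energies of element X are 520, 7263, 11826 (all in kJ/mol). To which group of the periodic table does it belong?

Group 1

Look for the largest jump between consecutive ionization energies: IE2/IE1 ≈ 14.0, far larger than any earlier ratio.
That jump marks the point where a core electron is being removed. So the atom has 1 valence electron.
A main-group element with 1 valence electron is in group 1.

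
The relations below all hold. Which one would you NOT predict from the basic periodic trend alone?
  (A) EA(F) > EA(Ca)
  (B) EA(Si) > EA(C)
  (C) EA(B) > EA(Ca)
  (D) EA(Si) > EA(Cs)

(B)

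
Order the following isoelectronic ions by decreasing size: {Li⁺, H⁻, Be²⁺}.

H⁻ > Li⁺ > Be²⁺

All of these have 2 electrons, so size is governed by nuclear charge alone: the more protons, the stronger the pull on the same electron cloud, and the smaller the ion.
Nuclear charges: Be²⁺ (Z=4), Li⁺ (Z=3), H⁻ (Z=1).
Largest to smallest: H⁻ > Li⁺ > Be²⁺.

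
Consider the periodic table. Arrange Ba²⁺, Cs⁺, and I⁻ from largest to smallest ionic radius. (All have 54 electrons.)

I⁻, Cs⁺, Ba²⁺

All of these have 54 electrons, so size is governed by nuclear charge alone: the more protons, the stronger the pull on the same electron cloud, and the smaller the ion.
Nuclear charges: Ba²⁺ (Z=56), Cs⁺ (Z=55), I⁻ (Z=53).
Largest to smallest: I⁻ > Cs⁺ > Ba²⁺.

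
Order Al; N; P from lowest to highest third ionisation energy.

Consider each +2 ion: Al²⁺ still has 1 valence electron; N²⁺ still has 3 valence electrons; P²⁺ still has 3 valence electrons.
All are still removing valence electrons, so compare the +2 ions as you would atoms: IE_3 generally rises across a period (higher Z_eff) and falls down a group (larger shell), subject to the usual subshell exceptions.
Valence configurations: Al²⁺ [Ne]3s¹, N²⁺ [He]2s²2p¹, P²⁺ [Ne]3s²3p¹.
The numbers (kJ/mol): Al 2745, N 4578, P 2914.
Putting it together, IE_3: Al < P < N.

Al < P < N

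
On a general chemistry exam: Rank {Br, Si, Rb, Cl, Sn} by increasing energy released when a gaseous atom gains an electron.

Rb, Sn, Si, Br, Cl

Si is in period 3, group 14; Cl is in period 3, group 17; Br is in period 4, group 17; Rb is in period 5, group 1; Sn is in period 5, group 14.
Electron affinity generally becomes more exothermic across a period toward the halogens and less exothermic down a group.
These span different periods and groups, so the two trends combine.
Sn > Rb: Sn lies to the right of Rb in period 5, so the across-period effect alone puts Sn higher.
Si > Sn: Si sits above Sn in group 14, so the down-group effect alone puts Si higher.
Br > Si: the two effects oppose for this pair; the across-period effect wins (325 vs 134 kJ/mol).
Cl > Br: they share group 17; the group trend gives Cl the larger value.
Approximate values (kJ/mol): Si 134, Cl 349, Br 325, Rb 47, Sn 107.
So from lowest to highest: Rb < Sn < Si < Br < Cl.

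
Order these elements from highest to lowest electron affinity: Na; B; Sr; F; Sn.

F > Sn > Na > B > Sr

Electron affinity generally becomes more exothermic across a period toward the halogens and less exothermic down a group.
These span different periods and groups, so the two trends combine.
B > Sr: relative to Sr, both the across-period and down-group shifts push B's electron affinity up.
Na > B: this pair runs against the simple trend — see the exception note.
Sn > Na: the two effects oppose for this pair; the across-period effect wins (107 vs 53 kJ/mol).
F > Sn: both effects reinforce here, so F is clearly the higher of the two.
Note the exception: Na has a higher electron affinity than B, contrary to the simple trend — B's ns²np¹ configuration gives only a small electron affinity — the sparsely filled np subshell binds an added electron weakly.
Approximate values (kJ/mol): B 27, F 328, Na 53, Sr 5, Sn 107.
So from highest to lowest: F > Sn > Na > B > Sr.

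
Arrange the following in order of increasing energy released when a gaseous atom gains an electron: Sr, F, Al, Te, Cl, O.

Sr < Al < O < Te < F < Cl

O is in period 2, group 16; F is in period 2, group 17; Al is in period 3, group 13; Cl is in period 3, group 17; Sr is in period 5, group 2; Te is in period 5, group 16.
Electron affinity generally becomes more exothermic across a period toward the halogens and less exothermic down a group.
Here both period and group differ, so the two effects have to be weighed against each other.
Al > Sr: relative to Sr, both the across-period and down-group shifts push Al's electron affinity up.
O > Al: both effects reinforce here, so O is clearly the higher of the two.
Te > O: this pair runs against the simple trend — see the exception note.
F > Te: both effects reinforce here, so F is clearly the higher of the two.
Cl > F: this pair runs against the simple trend — see the exception note.
Note the exception: Te has a higher electron affinity than O, contrary to the simple trend — O's compact 2p subshell gives strong electron–electron repulsion on the added electron.
Note the exception: Cl has a higher electron affinity than F, contrary to the simple trend — F's small 2p subshell makes the incoming electron feel strong e⁻–e⁻ repulsion, so Cl actually releases more energy on gaining an electron.
Approximate values (kJ/mol): O 141, F 328, Al 42, Cl 349, Sr 5, Te 190.
So from lowest to highest: Sr < Al < O < Te < F < Cl.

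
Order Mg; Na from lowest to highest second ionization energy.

Mg < Na

After 1 electron has been removed, what remains? Mg⁺ still has 1 valence electron; Na⁺ is the bare [Ne] core.
Core electrons are held far more tightly than valence electrons, so Na tops the IE_2 order.
Tabulated IE_2 (kJ/mol): Mg 1451, Na 4562.
So the second ionization energies run Mg < Na.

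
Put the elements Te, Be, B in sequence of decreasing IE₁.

IE₁ increases left→right with effective nuclear charge and decreases top→bottom as the valence shell moves farther out.
Here both period and group differ, so the two effects have to be weighed against each other.
Te > B: period and group pull opposite ways; the across-period shift dominates (869 vs 801 kJ/mol).
Be > Te: period and group pull opposite ways; the down-group shift dominates (900 vs 869 kJ/mol).
Note the exception: Be has a higher first ionization energy than B, contrary to the simple trend — removing B's lone 2p electron is easier than breaking Be's filled 2s².
Approximate values (kJ/mol): Be 900, B 801, Te 869.
So from highest to lowest: Be > Te > B.

Be, Te, B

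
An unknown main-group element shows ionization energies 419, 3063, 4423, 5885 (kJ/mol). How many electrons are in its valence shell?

1

Look for the largest jump between consecutive ionization energies: IE2/IE1 ≈ 7.3, far larger than any earlier ratio.
That jump marks the point where a core electron is being removed. So the atom has 1 valence electron.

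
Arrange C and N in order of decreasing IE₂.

N > C

After 1 electron has been removed, what remains? C⁺ still has 3 valence electrons; N⁺ still has 4 valence electrons.
All are still removing valence electrons, so compare the +1 ions as you would atoms: IE_2 generally rises across a period (higher Z_eff) and falls down a group (larger shell), subject to the usual subshell exceptions.
Valence configurations: C⁺ [He]2s²2p¹, N⁺ [He]2s²2p².
Tabulated IE_2 (kJ/mol): C 2353, N 2856.
Hence IE_2: C < N.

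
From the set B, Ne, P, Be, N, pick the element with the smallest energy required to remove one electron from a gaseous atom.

Across a period the outer electron is held more tightly (higher IE₁); down a group it sits in a higher shell, more shielded, and comes off more easily.
Here both period and group differ, so the two effects have to be weighed against each other.
Be > B: this pair runs against the simple trend — see the exception note.
P > Be: period and group pull opposite ways; the across-period shift dominates (1012 vs 900 kJ/mol).
N > P: they share group 15; the group trend gives N the larger value.
Ne > N: Ne lies to the right of N in period 2, so the across-period effect alone puts Ne higher.
Note the exception: Be has a higher first ionization energy than B, contrary to the simple trend — removing B's lone 2p electron is easier than breaking Be's filled 2s².
Tabulated first ionization energy (kJ/mol): Be 900, B 801, N 1402, Ne 2081, P 1012.
The smallest energy required to remove one electron from a gaseous atom among these belongs to B.

B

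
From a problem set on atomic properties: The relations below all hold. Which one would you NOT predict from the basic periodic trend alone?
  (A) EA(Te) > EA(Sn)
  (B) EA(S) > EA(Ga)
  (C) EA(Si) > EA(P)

(C)

The general trend: electron affinity increases across a period and decreases down a group.
(A) Te (period 5, group 16) vs Sn (period 5, group 14): the stated order agrees with the simple trend.
(B) S (period 3, group 16) vs Ga (period 4, group 13): the stated order agrees with the simple trend.
(C) Si (period 3, group 14) vs P (period 3, group 15): the stated order contradicts the simple trend.
The exception is (C): adding an electron to P's half-filled 3p³ is unfavourable, so Si (3p²) has the more exothermic EA.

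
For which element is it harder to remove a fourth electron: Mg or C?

Consider each +3 ion: Mg³⁺ is already 1 electron into the core; C³⁺ still has 1 valence electron.
Breaking into a closed-shell core is much more expensive than removing a leftover valence electron — Mg has the largest IE_4 here.
Approximate IE_4 values (kJ/mol): Mg 10543, C 6223.
Overall IE_4 order: C < Mg.

Mg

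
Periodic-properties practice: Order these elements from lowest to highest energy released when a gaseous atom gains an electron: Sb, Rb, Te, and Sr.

Sr < Rb < Sb < Te

Rb is in period 5, group 1; Sr is in period 5, group 2; Sb is in period 5, group 15; Te is in period 5, group 16.
Atoms with high Z_eff and room in the valence shell (especially the halogens) have the most exothermic electron affinities.
All lie in period 5; the across-period trend (electron affinity increases left to right) applies, with the exception below.
Note the exception: Rb has a higher electron affinity than Sr, contrary to the simple trend — adding an electron to Sr (ns²) has to open a new, higher-energy np subshell, which is unfavourable.
For reference (kJ/mol): Rb 47, Sr 5, Sb 103, Te 190.
So from lowest to highest: Sr < Rb < Sb < Te.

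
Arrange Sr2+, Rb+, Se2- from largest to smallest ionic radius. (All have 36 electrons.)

All of these have 36 electrons, so size is governed by nuclear charge alone: the more protons, the stronger the pull on the same electron cloud, and the smaller the ion.
Nuclear charges: Sr2+ (Z=38), Rb+ (Z=37), Se2- (Z=34).
Largest to smallest: Se2- > Rb+ > Sr2+.

Se2- > Rb+ > Sr2+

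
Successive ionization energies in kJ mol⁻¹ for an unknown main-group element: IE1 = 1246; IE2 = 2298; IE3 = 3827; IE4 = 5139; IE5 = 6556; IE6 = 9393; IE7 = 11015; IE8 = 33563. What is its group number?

Look for the largest jump between consecutive ionization energies: IE8/IE7 ≈ 3.0, far larger than any earlier ratio.
That jump marks the point where a core electron is being removed. So the atom has 7 valence electrons.
A main-group element with 7 valence electrons is in group 17.

Group 17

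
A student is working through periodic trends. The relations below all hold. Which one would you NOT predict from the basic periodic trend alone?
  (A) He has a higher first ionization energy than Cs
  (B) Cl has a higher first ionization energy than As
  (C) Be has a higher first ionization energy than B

The general trend: first ionization energy increases across a period and decreases down a group.
(A) He (period 1, group 18) vs Cs (period 6, group 1): the stated order agrees with the simple trend.
(B) Cl (period 3, group 17) vs As (period 4, group 15): the stated order agrees with the simple trend.
(C) Be (period 2, group 2) vs B (period 2, group 13): the stated order contradicts the simple trend.
The exception is (C): removing B's lone 2p electron is easier than breaking Be's filled 2s².

(C)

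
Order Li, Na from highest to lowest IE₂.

Li > Na

The second ionization energy removes an electron from the +1 ion. For each element: Li⁺ is the bare [He] core; Na⁺ is the bare [Ne] core.
All of these are removing an electron from a noble-gas core or deeper; the smaller core (lower principal quantum number) is held far more tightly, and within a period the higher nuclear charge binds the same core more tightly.
Approximate IE_2 values (kJ/mol): Li 7298, Na 4562.
Overall IE_2 order: Na < Li.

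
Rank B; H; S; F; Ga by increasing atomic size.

H is in period 1, group 1; B is in period 2, group 13; F is in period 2, group 17; S is in period 3, group 16; Ga is in period 4, group 13.
Moving right in a period, electrons are added to the same shell under a stronger nuclear pull, so atoms get smaller; moving down, a new shell is opened and atoms get larger.
These span different periods and groups, so the two trends combine.
F > H: period and group pull opposite ways; the down-group shift dominates (64 vs 32 pm).
B > F: B lies to the left of F in period 2, so the across-period effect alone puts B larger.
S > B: period and group pull opposite ways; the down-group shift dominates (103 vs 85 pm).
Ga > S: both effects reinforce here, so Ga is clearly the larger of the two.
For reference (pm): H 32, B 85, F 64, S 103, Ga 124.
So from smallest to largest: H < F < B < S < Ga.

H, F, B, S, Ga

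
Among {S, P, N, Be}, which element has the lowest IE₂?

Be

IE_2 is the cost of taking one more electron from the +1 cation: S⁺ still has 5 valence electrons; P⁺ still has 4 valence electrons; N⁺ still has 4 valence electrons; Be⁺ still has 1 valence electron.
All are still removing valence electrons, so compare the +1 ions as you would atoms: IE_2 generally rises across a period (higher Z_eff) and falls down a group (larger shell), subject to the usual subshell exceptions.
Valence configurations: S⁺ [Ne]3s²3p³, P⁺ [Ne]3s²3p², N⁺ [He]2s²2p², Be⁺ [He]2s¹.
The numbers (kJ/mol): S 2252, P 1907, N 2856, Be 1757.
So the second ionization energies run Be < P < S < N.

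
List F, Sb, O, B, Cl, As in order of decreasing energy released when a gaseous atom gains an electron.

Cl > F > O > Sb > As > B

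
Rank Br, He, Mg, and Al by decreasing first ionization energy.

He > Br > Mg > Al

Across a period the outer electron is held more tightly (higher IE₁); down a group it sits in a higher shell, more shielded, and comes off more easily.
These span different periods and groups, so the two trends combine.
Mg > Al: this pair runs against the simple trend — see the exception note.
Br > Mg: period and group pull opposite ways; the across-period shift dominates (1140 vs 738 kJ/mol).
He > Br: both effects reinforce here, so He is clearly the higher of the two.
Note the exception: Mg has a higher first ionization energy than Al, contrary to the simple trend — Al's single 3p electron is easier to remove than one from Mg's filled 3s².
Approximate values (kJ/mol): He 2372, Mg 738, Al 578, Br 1140.
So from highest to lowest: He > Br > Mg > Al.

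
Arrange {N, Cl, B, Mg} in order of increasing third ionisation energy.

B < Cl < N < Mg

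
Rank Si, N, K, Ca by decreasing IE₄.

After 3 electrons have been removed, what remains? Si³⁺ still has 1 valence electron; N³⁺ still has 2 valence electrons; K³⁺ is already 2 electrons into the core; Ca³⁺ is already 1 electron into the core.
Usually core removal costs more than valence removal, but here the competition is close: a tightly held n=2 valence electron can cost more to remove than an n=3 core electron, so the actual values have to decide it.
Valence configurations: Si³⁺ [Ne]3s¹, N³⁺ [He]2s².
The numbers (kJ/mol): Si 4356, N 7475, K 5877, Ca 6491.
Putting it together, IE_4: Si < K < Ca < N.

N > Ca > K > Si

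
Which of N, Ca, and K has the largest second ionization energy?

K

The second ionization energy removes an electron from the +1 ion. For each element: N⁺ still has 4 valence electrons; Ca⁺ still has 1 valence electron; K⁺ is the bare [Ar] core.
Pulling an electron out of a noble-gas core costs far more than removing a remaining valence electron, so K sits at the high end of IE_2.
Valence configurations: N⁺ [He]2s²2p², Ca⁺ [Ar]4s¹.
Approximate IE_2 values (kJ/mol): N 2856, Ca 1145, K 3052.
So the second ionization energies run Ca < N < K.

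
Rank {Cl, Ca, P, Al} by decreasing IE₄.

Al > Ca > Cl > P

After 3 electrons have been removed, what remains? Cl³⁺ still has 4 valence electrons; Ca³⁺ is already 1 electron into the core; P³⁺ still has 2 valence electrons; Al³⁺ is the bare [Ne] core.
Pulling an electron out of a noble-gas core costs far more than removing a remaining valence electron, so Ca and Al sit at the high end of IE_4.
Valence configurations: Cl³⁺ [Ne]3s²3p², P³⁺ [Ne]3s².
The numbers (kJ/mol): Cl 5159, Ca 6491, P 4964, Al 11577.
Overall IE_4 order: P < Cl < Ca < Al.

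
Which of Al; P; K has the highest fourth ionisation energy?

Al

The fourth ionization energy removes an electron from the +3 ion. For each element: Al³⁺ is the bare [Ne] core; P³⁺ still has 2 valence electrons; K³⁺ is already 2 electrons into the core.
Breaking into a closed-shell core is much more expensive than removing a leftover valence electron — K and Al have the largest IE_4 here.
Approximate IE_4 values (kJ/mol): Al 11577, P 4964, K 5877.
Putting it together, IE_4: P < K < Al.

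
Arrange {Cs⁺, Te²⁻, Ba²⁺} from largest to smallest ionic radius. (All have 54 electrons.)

Te²⁻, Cs⁺, Ba²⁺

All of these have 54 electrons, so size is governed by nuclear charge alone: the more protons, the stronger the pull on the same electron cloud, and the smaller the ion.
Nuclear charges: Ba²⁺ (Z=56), Cs⁺ (Z=55), Te²⁻ (Z=52).
Largest to smallest: Te²⁻ > Cs⁺ > Ba²⁺.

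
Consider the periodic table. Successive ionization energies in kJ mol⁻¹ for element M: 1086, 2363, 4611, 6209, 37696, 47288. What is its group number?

Look for the largest jump between consecutive ionization energies: IE5/IE4 ≈ 6.1, far larger than any earlier ratio.
That jump marks the point where a core electron is being removed. So the atom has 4 valence electrons.
A main-group element with 4 valence electrons is in group 14.

Group 14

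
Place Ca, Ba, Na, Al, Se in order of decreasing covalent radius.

Ba > Ca > Na > Al > Se

Moving right in a period, electrons are added to the same shell under a stronger nuclear pull, so atoms get smaller; moving down, a new shell is opened and atoms get larger.
Neither a single period nor a single group — weigh both effects.
Al > Se: the two effects oppose for this pair; the across-period effect wins (126 vs 116 pm).
Na > Al: both are in period 3; the period trend gives Na the larger value.
Ca > Na: period and group pull opposite ways; the down-group shift dominates (171 vs 155 pm).
Ba > Ca: Ba sits below Ca in group 2, so the down-group effect alone puts Ba larger.
Tabulated atomic radius (pm): Na 155, Al 126, Ca 171, Se 116, Ba 196.
So from largest to smallest: Ba > Ca > Na > Al > Se.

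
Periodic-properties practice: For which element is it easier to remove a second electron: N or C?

C

IE_2 is the cost of taking one more electron from the +1 cation: N⁺ still has 4 valence electrons; C⁺ still has 3 valence electrons.
All are still removing valence electrons, so compare the +1 ions as you would atoms: IE_2 generally rises across a period (higher Z_eff) and falls down a group (larger shell), subject to the usual subshell exceptions.
Valence configurations: N⁺ [He]2s²2p², C⁺ [He]2s²2p¹.
Approximate IE_2 values (kJ/mol): N 2856, C 2353.
So the second ionization energies run C < N.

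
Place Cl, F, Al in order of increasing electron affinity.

Al, F, Cl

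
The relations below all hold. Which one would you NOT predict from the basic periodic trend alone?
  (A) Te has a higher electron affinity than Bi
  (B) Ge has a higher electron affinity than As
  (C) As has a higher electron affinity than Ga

(B)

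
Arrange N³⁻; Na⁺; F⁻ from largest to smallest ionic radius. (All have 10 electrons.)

N³⁻ > F⁻ > Na⁺

All of these have 10 electrons, so size is governed by nuclear charge alone: the more protons, the stronger the pull on the same electron cloud, and the smaller the ion.
Nuclear charges: Na⁺ (Z=11), F⁻ (Z=9), N³⁻ (Z=7).
Largest to smallest: N³⁻ > F⁻ > Na⁺.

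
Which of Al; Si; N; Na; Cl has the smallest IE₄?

Si

After 3 electrons have been removed, what remains? Al³⁺ is the bare [Ne] core; Si³⁺ still has 1 valence electron; N³⁺ still has 2 valence electrons; Na³⁺ is already 2 electrons into the core; Cl³⁺ still has 4 valence electrons.
Pulling an electron out of a noble-gas core costs far more than removing a remaining valence electron, so Na and Al sit at the high end of IE_4.
Valence configurations: Si³⁺ [Ne]3s¹, N³⁺ [He]2s², Cl³⁺ [Ne]3s²3p².
Tabulated IE_4 (kJ/mol): Al 11577, Si 4356, N 7475, Na 9543, Cl 5159.
Overall IE_4 order: Si < Cl < N < Na < Al.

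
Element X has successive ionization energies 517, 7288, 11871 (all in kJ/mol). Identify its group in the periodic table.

Look for the largest jump between consecutive ionization energies: IE2/IE1 ≈ 14.1, far larger than any earlier ratio.
That jump marks the point where a core electron is being removed. So the atom has 1 valence electron.
A main-group element with 1 valence electron is in group 1.

Group 1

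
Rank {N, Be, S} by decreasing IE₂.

N > S > Be

After 1 electron has been removed, what remains? N⁺ still has 4 valence electrons; Be⁺ still has 1 valence electron; S⁺ still has 5 valence electrons.
All are still removing valence electrons, so compare the +1 ions as you would atoms: IE_2 generally rises across a period (higher Z_eff) and falls down a group (larger shell), subject to the usual subshell exceptions.
Valence configurations: N⁺ [He]2s²2p², Be⁺ [He]2s¹, S⁺ [Ne]3s²3p³.
Tabulated IE_2 (kJ/mol): N 2856, Be 1757, S 2252.
Hence IE_2: Be < S < N.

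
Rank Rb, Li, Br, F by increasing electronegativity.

Li is in period 2, group 1; F is in period 2, group 17; Br is in period 4, group 17; Rb is in period 5, group 1.
Atoms toward the upper right of the periodic table pull bonding electrons most strongly.
These span different periods and groups, so the two trends combine.
Li > Rb: they share group 1; the group trend gives Li the larger value.
Br > Li: period and group pull opposite ways; the across-period shift dominates (2.96 vs 0.98).
F > Br: F sits above Br in group 17, so the down-group effect alone puts F higher.
For reference (Pauling): Li 0.98, F 3.98, Br 2.96, Rb 0.82.
So from lowest to highest: Rb < Li < Br < F.

Rb < Li < Br < F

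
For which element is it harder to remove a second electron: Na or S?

Na

The second ionization energy removes an electron from the +1 ion. For each element: Na⁺ is the bare [Ne] core; S⁺ still has 5 valence electrons.
Pulling an electron out of a noble-gas core costs far more than removing a remaining valence electron, so Na sits at the high end of IE_2.
The numbers (kJ/mol): Na 4562, S 2252.
So the second ionization energies run S < Na.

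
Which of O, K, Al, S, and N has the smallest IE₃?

Al

After 2 electrons have been removed, what remains? O²⁺ still has 4 valence electrons; K²⁺ is already 1 electron into the core; Al²⁺ still has 1 valence electron; S²⁺ still has 4 valence electrons; N²⁺ still has 3 valence electrons.
Usually core removal costs more than valence removal, but here the competition is close: a tightly held n=2 valence electron can cost more to remove than an n=3 core electron, so the actual values have to decide it.
Valence configurations: O²⁺ [He]2s²2p², Al²⁺ [Ne]3s¹, S²⁺ [Ne]3s²3p², N²⁺ [He]2s²2p¹.
Approximate IE_3 values (kJ/mol): O 5300, K 4420, Al 2745, S 3357, N 4578.
So the third ionization energies run Al < S < K < N < O.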